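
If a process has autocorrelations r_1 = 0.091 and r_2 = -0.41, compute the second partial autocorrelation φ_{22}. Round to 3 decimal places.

φ_{22} = (r_2 − r_1²) / (1 − r_1²)
r_1² = (0.091)² = 0.008281
Numerator = -0.41 − 0.0083 = -0.4183; denominator = 1 − 0.0083 = 0.9917
φ_{22} = -0.4183 / 0.9917 = -0.422

-0.422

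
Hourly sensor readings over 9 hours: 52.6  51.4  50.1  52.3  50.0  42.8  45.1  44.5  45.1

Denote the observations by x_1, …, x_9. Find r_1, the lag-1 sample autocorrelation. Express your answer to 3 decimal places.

0.566

Mean x̄ = (52.6 + 51.4 + 50.1 + 52.3 + 50.0 + 42.8 + 45.1 + 44.5 + 45.1)/9 = 48.2111
Numerator Σ_{t=1}^{8}(x_t−x̄)(x_{t+1}−x̄) = 65.3032
Denominator Σ(x_t−x̄)² = 115.3289
r_1 = 65.3032 / 115.3289 = 0.566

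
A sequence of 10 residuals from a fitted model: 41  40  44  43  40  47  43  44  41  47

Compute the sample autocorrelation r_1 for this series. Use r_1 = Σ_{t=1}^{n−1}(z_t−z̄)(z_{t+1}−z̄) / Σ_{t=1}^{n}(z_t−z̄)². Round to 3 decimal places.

Mean z̄ = (41 + 40 + 44 + 43 + 40 + 47 + 43 + 44 + 41 + 47)/10 = 43.0000
Numerator Σ_{t=1}^{9}(z_t−z̄)(z_{t+1}−z̄) = -19.0000
Denominator Σ(z_t−z̄)² = 60.0000
r_1 = -19.0000 / 60.0000 = -0.317

-0.317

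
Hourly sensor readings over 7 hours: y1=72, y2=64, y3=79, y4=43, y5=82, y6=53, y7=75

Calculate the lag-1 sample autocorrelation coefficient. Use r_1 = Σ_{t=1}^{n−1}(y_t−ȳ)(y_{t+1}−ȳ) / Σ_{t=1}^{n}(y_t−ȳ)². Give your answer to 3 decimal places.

-0.826

Mean ȳ = (72 + 64 + 79 + 43 + 82 + 53 + 75)/7 = 66.8571
Deviations from mean: 5.1429, -2.8571, 12.1429, -23.8571, 15.1429, -13.8571, 8.1429
Σ(y_t−ȳ)(y_{t+1}−ȳ) = (-14.6939) + (-34.6939) + (-289.6939) + (-361.2653) + (-209.8367) + (-112.8367) = -1023.0204
Denominator Σ(y_t−ȳ)² = 1238.8571
r_1 = -1023.0204 / 1238.8571 = -0.826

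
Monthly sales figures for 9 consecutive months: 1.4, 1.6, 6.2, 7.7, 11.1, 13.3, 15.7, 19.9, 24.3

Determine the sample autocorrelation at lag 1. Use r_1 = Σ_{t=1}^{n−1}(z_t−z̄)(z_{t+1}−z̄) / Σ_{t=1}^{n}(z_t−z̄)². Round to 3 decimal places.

Mean z̄ = (1.4 + 1.6 + 6.2 + 7.7 + 11.1 + 13.3 + 15.7 + 19.9 + 24.3)/9 = 11.2444
Numerator Σ_{t=1}^{8}(z_t−z̄)(z_{t+1}−z̄) = 322.4169
Denominator Σ(z_t−z̄)² = 497.4022
r_1 = 322.4169 / 497.4022 = 0.648

0.648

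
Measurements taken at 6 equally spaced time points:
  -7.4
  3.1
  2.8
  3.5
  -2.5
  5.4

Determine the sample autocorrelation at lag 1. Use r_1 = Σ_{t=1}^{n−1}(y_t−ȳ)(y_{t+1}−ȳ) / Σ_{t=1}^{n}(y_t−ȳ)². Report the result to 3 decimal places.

Mean ȳ = (-7.4 + 3.1 + 2.8 + 3.5 − 2.5 + 5.4)/6 = 0.8167
Deviations from mean: -8.2167, 2.2833, 1.9833, 2.6833, -3.3167, 4.5833
Σ(y_t−ȳ)(y_{t+1}−ȳ) = (-18.7614) + (4.5286) + (5.3219) + (-8.8997) + (-15.2014) = -33.0119
Denominator Σ(y_t−ȳ)² = 115.8683
r_1 = -33.0119 / 115.8683 = -0.285

-0.285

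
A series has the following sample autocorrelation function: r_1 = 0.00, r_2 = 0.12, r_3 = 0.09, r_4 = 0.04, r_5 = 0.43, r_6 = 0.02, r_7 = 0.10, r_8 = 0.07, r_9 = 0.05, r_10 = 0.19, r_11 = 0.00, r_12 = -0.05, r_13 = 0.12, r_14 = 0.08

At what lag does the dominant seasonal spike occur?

5

The largest autocorrelation is r_5 = 0.43, with a weaker echo at lag 10 (0.19); the remaining lags stay at or below 0.12.
The dominant spike at lag 5 indicates a seasonal period of 5.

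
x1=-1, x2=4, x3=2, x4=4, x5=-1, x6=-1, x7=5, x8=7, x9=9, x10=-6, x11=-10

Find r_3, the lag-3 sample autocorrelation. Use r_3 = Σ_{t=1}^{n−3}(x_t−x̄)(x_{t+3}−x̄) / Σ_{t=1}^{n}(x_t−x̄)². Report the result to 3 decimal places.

-0.394

Mean x̄ = (-1 + 4 + 2 + 4 − 1 − 1 + 5 + 7 + 9 − 6 − 10)/11 = 1.0909
Numerator Σ_{t=1}^{8}(x_t−x̄)(x_{t+3}−x̄) = -124.8430
Denominator Σ(x_t−x̄)² = 316.9091
r_3 = -124.8430 / 316.9091 = -0.394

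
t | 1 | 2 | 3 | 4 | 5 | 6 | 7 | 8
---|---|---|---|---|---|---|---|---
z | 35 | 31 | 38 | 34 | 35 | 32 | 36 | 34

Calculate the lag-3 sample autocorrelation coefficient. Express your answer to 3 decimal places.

-0.348

Mean z̄ = (35 + 31 + 38 + 34 + 35 + 32 + 36 + 34)/8 = 34.3750
Deviations from mean: 0.6250, -3.3750, 3.6250, -0.3750, 0.6250, -2.3750, 1.6250, -0.3750
Numerator Σ_{t=1}^{5}(z_t−z̄)(z_{t+3}−z̄) = -11.7969
Denominator Σ(z_t−z̄)² = 33.8750
r_3 = -11.7969 / 33.8750 = -0.348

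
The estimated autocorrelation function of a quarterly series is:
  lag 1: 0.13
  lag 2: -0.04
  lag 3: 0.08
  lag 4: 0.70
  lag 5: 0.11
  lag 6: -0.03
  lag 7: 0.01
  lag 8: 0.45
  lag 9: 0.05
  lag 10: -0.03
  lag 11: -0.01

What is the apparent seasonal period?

4

The largest autocorrelation is r_4 = 0.70, with a weaker echo at lag 8 (0.45); the remaining lags stay at or below 0.13.
The dominant spike at lag 4 indicates a seasonal period of 4.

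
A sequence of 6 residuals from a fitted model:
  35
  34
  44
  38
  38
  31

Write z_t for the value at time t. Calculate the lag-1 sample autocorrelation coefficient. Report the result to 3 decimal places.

-0.112

Mean z̄ = (35 + 34 + 44 + 38 + 38 + 31)/6 = 36.6667
Deviations from mean: -1.6667, -2.6667, 7.3333, 1.3333, 1.3333, -5.6667
Numerator Σ_{t=1}^{5}(z_t−z̄)(z_{t+1}−z̄) = -11.1111
Denominator Σ(z_t−z̄)² = 99.3333
r_1 = -11.1111 / 99.3333 = -0.112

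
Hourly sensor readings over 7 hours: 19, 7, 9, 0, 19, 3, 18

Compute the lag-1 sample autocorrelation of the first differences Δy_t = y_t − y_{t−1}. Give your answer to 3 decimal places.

First differences Δy: -12, 2, -9, 19, -16, 15
Mean of differences = -0.1667
Numerator Σ(Δy_t−Δȳ)(Δy_{t+1}−Δȳ) = -757.6944
Denominator Σ(Δy_t−Δȳ)² = 1070.8333
r_1(Δy) = -757.6944 / 1070.8333 = -0.708

-0.708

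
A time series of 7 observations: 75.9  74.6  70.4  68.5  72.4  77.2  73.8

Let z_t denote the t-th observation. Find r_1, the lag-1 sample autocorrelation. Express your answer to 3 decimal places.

0.287

Mean z̄ = (75.9 + 74.6 + 70.4 + 68.5 + 72.4 + 77.2 + 73.8)/7 = 73.2571
Σ(z_t−z̄)(z_{t+1}−z̄) = (3.5490) + (-3.8367) + (13.5918) + (4.0776) + (-3.3796) + (2.1404) = 16.1424
Denominator Σ(z_t−z̄)² = 56.1571
r_1 = 16.1424 / 56.1571 = 0.287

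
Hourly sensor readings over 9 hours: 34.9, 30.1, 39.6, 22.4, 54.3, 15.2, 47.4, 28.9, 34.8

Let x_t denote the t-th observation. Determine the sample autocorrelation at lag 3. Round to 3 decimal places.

-0.405

Mean x̄ = (34.9 + 30.1 + 39.6 + 22.4 + 54.3 + 15.2 + 47.4 + 28.9 + 34.8)/9 = 34.1778
Σ(x_t−x̄)(x_{t+3}−x̄) = (-8.5062) + (-82.0540) + (-102.9017) + (-155.7284) + (-106.2006) + (-11.8084) = -467.1993
Denominator Σ(x_t−x̄)² = 1153.3956
r_3 = -467.1993 / 1153.3956 = -0.405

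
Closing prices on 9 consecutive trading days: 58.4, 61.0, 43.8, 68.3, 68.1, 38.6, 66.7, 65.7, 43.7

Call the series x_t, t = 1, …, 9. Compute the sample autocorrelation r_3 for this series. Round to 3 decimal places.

0.668

Mean x̄ = (58.4 + 61.0 + 43.8 + 68.3 + 68.1 + 38.6 + 66.7 + 65.7 + 43.7)/9 = 57.1444
Σ(x_t−x̄)(x_{t+3}−x̄) = (14.0064) + (42.2398) + (247.4653) + (106.5975) + (93.7309) + (249.3198) = 753.3596
Denominator Σ(x_t−x̄)² = 1128.1422
r_3 = 753.3596 / 1128.1422 = 0.668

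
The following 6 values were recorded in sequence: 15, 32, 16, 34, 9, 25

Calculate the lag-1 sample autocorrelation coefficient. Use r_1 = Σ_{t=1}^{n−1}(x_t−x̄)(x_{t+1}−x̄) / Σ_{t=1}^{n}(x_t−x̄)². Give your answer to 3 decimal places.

-0.782

Mean x̄ = (15 + 32 + 16 + 34 + 9 + 25)/6 = 21.8333
Deviations from mean: -6.8333, 10.1667, -5.8333, 12.1667, -12.8333, 3.1667
Numerator Σ_{t=1}^{5}(x_t−x̄)(x_{t+1}−x̄) = -396.5278
Denominator Σ(x_t−x̄)² = 506.8333
r_1 = -396.5278 / 506.8333 = -0.782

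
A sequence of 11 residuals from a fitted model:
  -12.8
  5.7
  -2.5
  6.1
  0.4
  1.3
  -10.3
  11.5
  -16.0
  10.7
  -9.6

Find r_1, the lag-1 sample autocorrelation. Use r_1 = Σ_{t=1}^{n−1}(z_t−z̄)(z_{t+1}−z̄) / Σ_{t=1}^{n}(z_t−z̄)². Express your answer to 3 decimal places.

-0.740

Mean z̄ = (-12.8 + 5.7 − 2.5 + 6.1 + 0.4 + 1.3 − 10.3 + 11.5 − 16.0 + 10.7 − 9.6)/11 = -1.4091
Numerator Σ_{t=1}^{10}(z_t−z̄)(z_{t+1}−z̄) = -681.5228
Denominator Σ(z_t−z̄)² = 920.7891
r_1 = -681.5228 / 920.7891 = -0.740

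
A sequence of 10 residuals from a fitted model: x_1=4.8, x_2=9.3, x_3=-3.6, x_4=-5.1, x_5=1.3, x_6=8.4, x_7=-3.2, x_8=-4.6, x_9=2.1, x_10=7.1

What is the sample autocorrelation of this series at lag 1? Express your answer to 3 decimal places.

Mean x̄ = (4.8 + 9.3 − 3.6 − 5.1 + 1.3 + 8.4 − 3.2 − 4.6 + 2.1 + 7.1)/10 = 1.6500
Numerator Σ_{t=1}^{9}(x_t−x̄)(x_{t+1}−x̄) = 16.5875
Denominator Σ(x_t−x̄)² = 279.7450
r_1 = 16.5875 / 279.7450 = 0.059

0.059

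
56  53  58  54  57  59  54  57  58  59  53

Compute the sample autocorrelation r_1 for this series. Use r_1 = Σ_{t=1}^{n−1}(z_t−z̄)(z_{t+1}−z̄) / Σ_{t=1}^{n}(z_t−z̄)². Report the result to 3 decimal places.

-0.353

Mean z̄ = (56 + 53 + 58 + 54 + 57 + 59 + 54 + 57 + 58 + 59 + 53)/11 = 56.1818
Numerator Σ_{t=1}^{10}(z_t−z̄)(z_{t+1}−z̄) = -18.9421
Denominator Σ(z_t−z̄)² = 53.6364
r_1 = -18.9421 / 53.6364 = -0.353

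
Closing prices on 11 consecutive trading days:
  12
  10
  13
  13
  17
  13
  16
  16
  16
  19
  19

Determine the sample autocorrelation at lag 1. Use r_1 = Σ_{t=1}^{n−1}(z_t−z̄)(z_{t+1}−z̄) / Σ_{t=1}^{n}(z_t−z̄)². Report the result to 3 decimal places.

0.481

Mean z̄ = (12 + 10 + 13 + 13 + 17 + 13 + 16 + 16 + 16 + 19 + 19)/11 = 14.9091
Numerator Σ_{t=1}^{10}(z_t−z̄)(z_{t+1}−z̄) = 40.8099
Denominator Σ(z_t−z̄)² = 84.9091
r_1 = 40.8099 / 84.9091 = 0.481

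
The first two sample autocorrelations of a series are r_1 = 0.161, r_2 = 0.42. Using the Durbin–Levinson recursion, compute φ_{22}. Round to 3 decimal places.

φ_{22} = (r_2 − r_1²) / (1 − r_1²)
r_1² = (0.161)² = 0.025921
Numerator = 0.42 − 0.0259 = 0.3941; denominator = 1 − 0.0259 = 0.9741
φ_{22} = 0.3941 / 0.9741 = 0.405

0.405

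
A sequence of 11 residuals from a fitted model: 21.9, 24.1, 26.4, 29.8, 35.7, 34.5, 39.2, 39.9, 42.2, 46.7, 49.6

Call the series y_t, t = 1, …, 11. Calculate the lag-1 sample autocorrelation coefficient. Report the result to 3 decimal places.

Mean ȳ = (21.9 + 24.1 + 26.4 + 29.8 + 35.7 + 34.5 + 39.2 + 39.9 + 42.2 + 46.7 + 49.6)/11 = 35.4545
Numerator Σ_{t=1}^{10}(y_t−ȳ)(y_{t+1}−ȳ) = 584.2825
Denominator Σ(y_t−ȳ)² = 833.4273
r_1 = 584.2825 / 833.4273 = 0.701

0.701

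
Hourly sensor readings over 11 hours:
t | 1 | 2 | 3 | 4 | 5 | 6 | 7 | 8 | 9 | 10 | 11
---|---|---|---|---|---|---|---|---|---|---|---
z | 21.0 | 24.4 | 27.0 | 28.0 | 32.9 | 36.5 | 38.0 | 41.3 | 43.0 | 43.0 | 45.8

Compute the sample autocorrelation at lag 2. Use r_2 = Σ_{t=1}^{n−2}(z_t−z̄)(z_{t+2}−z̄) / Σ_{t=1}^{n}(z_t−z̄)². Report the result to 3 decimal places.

Mean z̄ = (21.0 + 24.4 + 27.0 + 28.0 + 32.9 + 36.5 + 38.0 + 41.3 + 43.0 + 43.0 + 45.8)/11 = 34.6273
Numerator Σ_{t=1}^{9}(z_t−z̄)(z_{t+2}−z̄) = 356.8058
Denominator Σ(z_t−z̄)² = 719.8218
r_2 = 356.8058 / 719.8218 = 0.496

0.496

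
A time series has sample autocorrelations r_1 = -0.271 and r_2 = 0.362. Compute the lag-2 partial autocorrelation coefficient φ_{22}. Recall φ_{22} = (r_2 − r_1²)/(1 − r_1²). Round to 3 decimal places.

φ_{22} = (r_2 − r_1²) / (1 − r_1²)
r_1² = (-0.271)² = 0.073441
Numerator = 0.362 − 0.0734 = 0.2886; denominator = 1 − 0.0734 = 0.9266
φ_{22} = 0.2886 / 0.9266 = 0.311

0.311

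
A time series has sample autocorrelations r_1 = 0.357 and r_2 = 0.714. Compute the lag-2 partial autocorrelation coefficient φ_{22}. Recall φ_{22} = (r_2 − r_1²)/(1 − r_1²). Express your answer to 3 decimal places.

0.672

φ_{22} = (r_2 − r_1²) / (1 − r_1²)
r_1² = (0.357)² = 0.127449
Numerator = 0.714 − 0.1274 = 0.5866; denominator = 1 − 0.1274 = 0.8726
φ_{22} = 0.5866 / 0.8726 = 0.672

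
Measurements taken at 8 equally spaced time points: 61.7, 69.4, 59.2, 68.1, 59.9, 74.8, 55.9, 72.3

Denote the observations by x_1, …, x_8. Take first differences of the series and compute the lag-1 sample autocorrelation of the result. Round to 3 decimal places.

-0.821

First differences Δx: 7.7, -10.2, 8.9, -8.2, 14.9, -18.9, 16.4
Mean of differences = 1.5143
Numerator Σ(Δx_t−Δx̄)(Δx_{t+1}−Δx̄) = -937.9002
Denominator Σ(Δx_t−Δx̄)² = 1141.9086
r_1(Δx) = -937.9002 / 1141.9086 = -0.821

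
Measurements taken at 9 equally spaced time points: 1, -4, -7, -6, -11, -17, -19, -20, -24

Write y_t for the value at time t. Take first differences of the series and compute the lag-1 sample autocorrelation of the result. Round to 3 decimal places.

First differences Δy: -5, -3, 1, -5, -6, -2, -1, -4
Mean of differences = -3.1250
Numerator Σ(Δy_t−Δȳ)(Δy_{t+1}−Δȳ) = -4.7656
Denominator Σ(Δy_t−Δȳ)² = 38.8750
r_1(Δy) = -4.7656 / 38.8750 = -0.123

-0.123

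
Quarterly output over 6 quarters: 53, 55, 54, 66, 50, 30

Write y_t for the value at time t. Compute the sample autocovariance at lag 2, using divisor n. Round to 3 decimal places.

Mean ȳ = (53 + 55 + 54 + 66 + 50 + 30)/6 = 51.3333
Deviations: 1.6667, 3.6667, 2.6667, 14.6667, -1.3333, -21.3333
Σ_{t=1}^{4}(y_t−ȳ)(y_{t+2}−ȳ) = -258.2222
γ_2 = -258.2222 / 6 = -43.037

-43.037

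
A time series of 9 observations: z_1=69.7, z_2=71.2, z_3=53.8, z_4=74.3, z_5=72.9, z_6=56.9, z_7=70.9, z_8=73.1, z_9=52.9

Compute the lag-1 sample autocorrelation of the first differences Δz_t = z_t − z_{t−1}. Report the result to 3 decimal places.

First differences Δz: 1.5, -17.4, 20.5, -1.4, -16.0, 14.0, 2.2, -20.2
Mean of differences = -2.1000
Numerator Σ(Δz_t−Δz̄)(Δz_{t+1}−Δz̄) = -627.1600
Denominator Σ(Δz_t−Δz̄)² = 1556.8200
r_1(Δz) = -627.1600 / 1556.8200 = -0.403

-0.403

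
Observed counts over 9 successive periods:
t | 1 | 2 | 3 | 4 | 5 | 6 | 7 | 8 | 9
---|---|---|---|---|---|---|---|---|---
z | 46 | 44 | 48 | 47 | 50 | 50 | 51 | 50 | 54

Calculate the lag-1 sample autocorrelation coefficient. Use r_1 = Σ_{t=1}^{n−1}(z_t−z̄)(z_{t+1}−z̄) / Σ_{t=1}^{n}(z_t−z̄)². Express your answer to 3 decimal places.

Mean z̄ = (46 + 44 + 48 + 47 + 50 + 50 + 51 + 50 + 54)/9 = 48.8889
Numerator Σ_{t=1}^{8}(z_t−z̄)(z_{t+1}−z̄) = 29.6543
Denominator Σ(z_t−z̄)² = 70.8889
r_1 = 29.6543 / 70.8889 = 0.418

0.418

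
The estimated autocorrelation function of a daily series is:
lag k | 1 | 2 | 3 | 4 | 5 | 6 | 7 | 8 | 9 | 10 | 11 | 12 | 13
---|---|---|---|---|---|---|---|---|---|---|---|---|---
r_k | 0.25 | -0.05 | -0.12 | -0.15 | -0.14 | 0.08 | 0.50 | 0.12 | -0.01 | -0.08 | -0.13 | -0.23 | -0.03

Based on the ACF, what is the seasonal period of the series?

7

The largest autocorrelation is r_7 = 0.50; the remaining lags stay at or below 0.25.
The dominant spike at lag 7 indicates a seasonal period of 7.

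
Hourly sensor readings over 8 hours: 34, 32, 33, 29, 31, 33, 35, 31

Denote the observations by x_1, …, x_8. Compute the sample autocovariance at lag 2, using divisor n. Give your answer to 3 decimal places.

Mean x̄ = (34 + 32 + 33 + 29 + 31 + 33 + 35 + 31)/8 = 32.2500
Σ_{t=1}^{6}(x_t−x̄)(x_{t+2}−x̄) = -5.6250
γ_2 = -5.6250 / 8 = -0.703

-0.703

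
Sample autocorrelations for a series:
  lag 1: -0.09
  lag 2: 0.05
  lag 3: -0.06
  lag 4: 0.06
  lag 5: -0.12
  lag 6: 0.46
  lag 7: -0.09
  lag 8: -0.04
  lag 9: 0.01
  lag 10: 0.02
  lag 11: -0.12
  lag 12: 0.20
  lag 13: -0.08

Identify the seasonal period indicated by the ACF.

6

The largest autocorrelation is r_6 = 0.46, with a weaker echo at lag 12 (0.20); the remaining lags stay at or below 0.06.
The dominant spike at lag 6 indicates a seasonal period of 6.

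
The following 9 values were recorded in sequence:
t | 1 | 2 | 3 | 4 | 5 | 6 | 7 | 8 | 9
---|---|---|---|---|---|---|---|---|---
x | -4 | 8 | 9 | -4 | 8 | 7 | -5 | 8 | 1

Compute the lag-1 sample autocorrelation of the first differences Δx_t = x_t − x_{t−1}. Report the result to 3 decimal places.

First differences Δx: 12, 1, -13, 12, -1, -12, 13, -7
Mean of differences = 0.6250
Numerator Σ(Δx_t−Δx̄)(Δx_{t+1}−Δx̄) = -404.3906
Denominator Σ(Δx_t−Δx̄)² = 817.8750
r_1(Δx) = -404.3906 / 817.8750 = -0.494

-0.494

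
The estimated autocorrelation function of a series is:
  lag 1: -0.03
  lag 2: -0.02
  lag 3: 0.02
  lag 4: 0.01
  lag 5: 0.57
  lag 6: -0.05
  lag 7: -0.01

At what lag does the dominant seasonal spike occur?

5

The largest autocorrelation is r_5 = 0.57; the remaining lags stay at or below 0.02.
The dominant spike at lag 5 indicates a seasonal period of 5.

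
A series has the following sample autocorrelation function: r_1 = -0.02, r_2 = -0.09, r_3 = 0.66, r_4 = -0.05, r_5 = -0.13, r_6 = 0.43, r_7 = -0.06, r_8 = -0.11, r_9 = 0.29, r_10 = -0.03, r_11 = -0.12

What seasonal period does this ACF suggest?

3

The largest autocorrelation is r_3 = 0.66, with weaker echoes at lags 6 (0.43) and 9 (0.29); the remaining lags stay at or below -0.02.
The dominant spike at lag 3 indicates a seasonal period of 3.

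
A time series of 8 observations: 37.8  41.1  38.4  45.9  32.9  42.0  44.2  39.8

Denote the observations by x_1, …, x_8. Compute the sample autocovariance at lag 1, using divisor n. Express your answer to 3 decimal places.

-7.925

Mean x̄ = (37.8 + 41.1 + 38.4 + 45.9 + 32.9 + 42.0 + 44.2 + 39.8)/8 = 40.2625
Σ_{t=1}^{7}(x_t−x̄)(x_{t+1}−x̄) = -63.4002
γ_1 = -63.4002 / 8 = -7.925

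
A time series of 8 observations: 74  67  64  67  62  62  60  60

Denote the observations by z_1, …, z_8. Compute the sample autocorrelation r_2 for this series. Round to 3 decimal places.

0.122

Mean z̄ = (74 + 67 + 64 + 67 + 62 + 62 + 60 + 60)/8 = 64.5000
Deviations from mean: 9.5000, 2.5000, -0.5000, 2.5000, -2.5000, -2.5000, -4.5000, -4.5000
Σ(z_t−z̄)(z_{t+2}−z̄) = (-4.7500) + (6.2500) + (1.2500) + (-6.2500) + (11.2500) + (11.2500) = 19.0000
Denominator Σ(z_t−z̄)² = 156.0000
r_2 = 19.0000 / 156.0000 = 0.122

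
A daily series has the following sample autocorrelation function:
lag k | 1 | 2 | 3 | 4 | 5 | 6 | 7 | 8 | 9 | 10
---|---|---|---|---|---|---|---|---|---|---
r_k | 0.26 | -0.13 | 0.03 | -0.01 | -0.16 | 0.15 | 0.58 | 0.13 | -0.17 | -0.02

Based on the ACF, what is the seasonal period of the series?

The largest autocorrelation is r_7 = 0.58; the remaining lags stay at or below 0.26.
The dominant spike at lag 7 indicates a seasonal period of 7.

7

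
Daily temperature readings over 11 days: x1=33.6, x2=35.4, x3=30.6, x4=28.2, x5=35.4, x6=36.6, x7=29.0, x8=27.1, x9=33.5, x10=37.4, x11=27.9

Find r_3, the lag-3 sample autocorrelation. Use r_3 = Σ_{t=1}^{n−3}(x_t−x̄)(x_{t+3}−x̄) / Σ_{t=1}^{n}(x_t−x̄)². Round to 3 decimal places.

Mean x̄ = (33.6 + 35.4 + 30.6 + 28.2 + 35.4 + 36.6 + 29.0 + 27.1 + 33.5 + 37.4 + 27.9)/11 = 32.2455
Numerator Σ_{t=1}^{8}(x_t−x̄)(x_{t+3}−x̄) = 5.2974
Denominator Σ(x_t−x̄)² = 143.8073
r_3 = 5.2974 / 143.8073 = 0.037

0.037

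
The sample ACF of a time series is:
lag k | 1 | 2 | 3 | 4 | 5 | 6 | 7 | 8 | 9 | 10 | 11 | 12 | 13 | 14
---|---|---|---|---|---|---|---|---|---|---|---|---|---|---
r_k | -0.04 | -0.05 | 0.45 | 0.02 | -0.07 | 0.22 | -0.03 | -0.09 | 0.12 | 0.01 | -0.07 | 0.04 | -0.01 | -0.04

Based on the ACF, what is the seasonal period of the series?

3

The largest autocorrelation is r_3 = 0.45, with a weaker echo at lag 6 (0.22); the remaining lags stay at or below 0.12.
The dominant spike at lag 3 indicates a seasonal period of 3.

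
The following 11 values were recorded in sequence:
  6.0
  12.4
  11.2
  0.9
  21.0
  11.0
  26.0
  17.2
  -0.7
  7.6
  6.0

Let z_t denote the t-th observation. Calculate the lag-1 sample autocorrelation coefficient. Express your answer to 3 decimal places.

Mean z̄ = (6.0 + 12.4 + 11.2 + 0.9 + 21.0 + 11.0 + 26.0 + 17.2 − 0.7 + 7.6 + 6.0)/11 = 10.7818
Numerator Σ_{t=1}^{10}(z_t−z̄)(z_{t+1}−z̄) = -30.8894
Denominator Σ(z_t−z̄)² = 665.3764
r_1 = -30.8894 / 665.3764 = -0.046

-0.046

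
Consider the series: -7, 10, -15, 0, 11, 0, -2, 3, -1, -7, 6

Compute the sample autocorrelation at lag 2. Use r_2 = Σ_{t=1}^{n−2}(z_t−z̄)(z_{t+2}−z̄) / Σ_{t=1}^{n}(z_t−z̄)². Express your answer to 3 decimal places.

Mean z̄ = (-7 + 10 − 15 + 0 + 11 + 0 − 2 + 3 − 1 − 7 + 6)/11 = -0.1818
Numerator Σ_{t=1}^{9}(z_t−z̄)(z_{t+2}−z̄) = -107.7934
Denominator Σ(z_t−z̄)² = 593.6364
r_2 = -107.7934 / 593.6364 = -0.182

-0.182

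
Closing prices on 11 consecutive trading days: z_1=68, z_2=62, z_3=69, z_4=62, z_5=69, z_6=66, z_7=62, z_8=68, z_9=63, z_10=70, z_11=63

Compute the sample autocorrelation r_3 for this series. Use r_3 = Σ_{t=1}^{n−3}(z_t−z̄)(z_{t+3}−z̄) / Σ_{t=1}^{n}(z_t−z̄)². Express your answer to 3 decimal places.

Mean z̄ = (68 + 62 + 69 + 62 + 69 + 66 + 62 + 68 + 63 + 70 + 63)/11 = 65.6364
Numerator Σ_{t=1}^{8}(z_t−z̄)(z_{t+3}−z̄) = -21.4876
Denominator Σ(z_t−z̄)² = 106.5455
r_3 = -21.4876 / 106.5455 = -0.202

-0.202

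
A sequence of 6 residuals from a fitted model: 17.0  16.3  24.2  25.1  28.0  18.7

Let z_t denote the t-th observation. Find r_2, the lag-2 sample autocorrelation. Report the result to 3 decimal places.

-0.202

Mean z̄ = (17.0 + 16.3 + 24.2 + 25.1 + 28.0 + 18.7)/6 = 21.5500
Deviations from mean: -4.5500, -5.2500, 2.6500, 3.5500, 6.4500, -2.8500
Σ(z_t−z̄)(z_{t+2}−z̄) = (-12.0575) + (-18.6375) + (17.0925) + (-10.1175) = -23.7200
Denominator Σ(z_t−z̄)² = 117.6150
r_2 = -23.7200 / 117.6150 = -0.202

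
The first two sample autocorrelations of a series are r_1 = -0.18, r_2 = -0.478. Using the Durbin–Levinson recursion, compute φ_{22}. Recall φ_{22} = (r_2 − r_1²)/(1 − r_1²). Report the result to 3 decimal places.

-0.527

φ_{22} = (r_2 − r_1²) / (1 − r_1²)
r_1² = (-0.18)² = 0.0324
Numerator = -0.478 − 0.0324 = -0.5104; denominator = 1 − 0.0324 = 0.9676
φ_{22} = -0.5104 / 0.9676 = -0.527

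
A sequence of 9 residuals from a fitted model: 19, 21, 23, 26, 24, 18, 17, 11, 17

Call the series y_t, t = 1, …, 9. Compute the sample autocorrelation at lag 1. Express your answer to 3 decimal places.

Mean ȳ = (19 + 21 + 23 + 26 + 24 + 18 + 17 + 11 + 17)/9 = 19.5556
Numerator Σ_{t=1}^{8}(y_t−ȳ)(y_{t+1}−ȳ) = 95.8025
Denominator Σ(y_t−ȳ)² = 164.2222
r_1 = 95.8025 / 164.2222 = 0.583

0.583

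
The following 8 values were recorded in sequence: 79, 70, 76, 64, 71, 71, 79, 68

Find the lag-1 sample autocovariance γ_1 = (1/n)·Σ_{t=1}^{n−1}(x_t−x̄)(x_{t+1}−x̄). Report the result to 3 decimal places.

-9.977

Mean x̄ = (79 + 70 + 76 + 64 + 71 + 71 + 79 + 68)/8 = 72.2500
Σ_{t=1}^{7}(x_t−x̄)(x_{t+1}−x̄) = -79.8125
γ_1 = -79.8125 / 8 = -9.977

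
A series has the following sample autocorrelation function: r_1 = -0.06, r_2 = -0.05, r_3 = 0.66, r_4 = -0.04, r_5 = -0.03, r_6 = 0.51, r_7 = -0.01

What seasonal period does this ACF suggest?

3

The largest autocorrelation is r_3 = 0.66, with a weaker echo at lag 6 (0.51); the remaining lags stay at or below -0.01.
The dominant spike at lag 3 indicates a seasonal period of 3.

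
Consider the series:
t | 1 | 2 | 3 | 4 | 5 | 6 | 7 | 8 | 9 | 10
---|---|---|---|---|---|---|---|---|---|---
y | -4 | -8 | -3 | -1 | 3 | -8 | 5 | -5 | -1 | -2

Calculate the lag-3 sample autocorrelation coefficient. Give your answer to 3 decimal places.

-0.235

Mean ȳ = (-4 − 8 − 3 − 1 + 3 − 8 + 5 − 5 − 1 − 2)/10 = -2.4000
Σ(y_t−ȳ)(y_{t+3}−ȳ) = (-2.2400) + (-30.2400) + (3.3600) + (10.3600) + (-14.0400) + (-7.8400) + (2.9600) = -37.6800
Denominator Σ(y_t−ȳ)² = 160.4000
r_3 = -37.6800 / 160.4000 = -0.235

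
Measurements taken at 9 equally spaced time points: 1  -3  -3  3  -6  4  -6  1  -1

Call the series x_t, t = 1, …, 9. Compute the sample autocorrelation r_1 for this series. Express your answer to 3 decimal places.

-0.827

Mean x̄ = (1 − 3 − 3 + 3 − 6 + 4 − 6 + 1 − 1)/9 = -1.1111
Numerator Σ_{t=1}^{8}(x_t−x̄)(x_{t+1}−x̄) = -88.3457
Denominator Σ(x_t−x̄)² = 106.8889
r_1 = -88.3457 / 106.8889 = -0.827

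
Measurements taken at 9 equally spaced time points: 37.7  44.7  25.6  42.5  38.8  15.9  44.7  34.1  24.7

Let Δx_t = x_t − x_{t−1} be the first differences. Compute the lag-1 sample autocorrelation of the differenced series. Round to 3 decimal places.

-0.587

First differences Δx: 7.0, -19.1, 16.9, -3.7, -22.9, 28.8, -10.6, -9.4
Mean of differences = -1.6250
Numerator Σ(Δx_t−Δx̄)(Δx_{t+1}−Δx̄) = -1319.3156
Denominator Σ(Δx_t−Δx̄)² = 2246.5550
r_1(Δx) = -1319.3156 / 2246.5550 = -0.587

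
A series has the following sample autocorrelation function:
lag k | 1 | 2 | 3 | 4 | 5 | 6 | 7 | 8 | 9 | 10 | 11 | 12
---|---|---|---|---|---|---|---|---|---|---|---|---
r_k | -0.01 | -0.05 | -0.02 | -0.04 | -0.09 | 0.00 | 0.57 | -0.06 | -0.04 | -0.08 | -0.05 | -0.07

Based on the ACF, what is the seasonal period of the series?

7

The largest autocorrelation is r_7 = 0.57; the remaining lags stay at or below 0.00.
The dominant spike at lag 7 indicates a seasonal period of 7.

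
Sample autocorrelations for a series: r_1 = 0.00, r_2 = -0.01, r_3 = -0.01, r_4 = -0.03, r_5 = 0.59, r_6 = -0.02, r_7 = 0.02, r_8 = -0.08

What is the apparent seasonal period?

The largest autocorrelation is r_5 = 0.59; the remaining lags stay at or below 0.02.
The dominant spike at lag 5 indicates a seasonal period of 5.

5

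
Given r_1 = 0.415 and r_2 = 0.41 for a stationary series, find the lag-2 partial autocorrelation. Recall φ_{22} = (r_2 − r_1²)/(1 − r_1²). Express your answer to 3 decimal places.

φ_{22} = (r_2 − r_1²) / (1 − r_1²)
r_1² = (0.415)² = 0.172225
Numerator = 0.41 − 0.1722 = 0.2378; denominator = 1 − 0.1722 = 0.8278
φ_{22} = 0.2378 / 0.8278 = 0.287

0.287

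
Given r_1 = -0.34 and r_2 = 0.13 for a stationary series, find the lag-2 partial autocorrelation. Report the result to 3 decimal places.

φ_{22} = (r_2 − r_1²) / (1 − r_1²)
r_1² = (-0.34)² = 0.1156
Numerator = 0.13 − 0.1156 = 0.0144; denominator = 1 − 0.1156 = 0.8844
φ_{22} = 0.0144 / 0.8844 = 0.016

0.016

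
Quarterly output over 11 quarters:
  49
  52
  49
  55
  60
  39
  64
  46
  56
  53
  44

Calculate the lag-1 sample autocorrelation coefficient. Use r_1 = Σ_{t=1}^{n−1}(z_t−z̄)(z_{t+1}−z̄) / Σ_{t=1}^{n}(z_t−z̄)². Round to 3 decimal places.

Mean z̄ = (49 + 52 + 49 + 55 + 60 + 39 + 64 + 46 + 56 + 53 + 44)/11 = 51.5455
Numerator Σ_{t=1}^{10}(z_t−z̄)(z_{t+1}−z̄) = -342.4793
Denominator Σ(z_t−z̄)² = 518.7273
r_1 = -342.4793 / 518.7273 = -0.660

-0.660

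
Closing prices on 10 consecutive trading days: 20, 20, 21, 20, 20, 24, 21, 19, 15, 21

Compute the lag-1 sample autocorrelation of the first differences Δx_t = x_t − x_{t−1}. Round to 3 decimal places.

-0.271

First differences Δx: 0, 1, -1, 0, 4, -3, -2, -4, 6
Mean of differences = 0.1111
Numerator Σ(Δx_t−Δx̄)(Δx_{t+1}−Δx̄) = -22.4568
Denominator Σ(Δx_t−Δx̄)² = 82.8889
r_1(Δx) = -22.4568 / 82.8889 = -0.271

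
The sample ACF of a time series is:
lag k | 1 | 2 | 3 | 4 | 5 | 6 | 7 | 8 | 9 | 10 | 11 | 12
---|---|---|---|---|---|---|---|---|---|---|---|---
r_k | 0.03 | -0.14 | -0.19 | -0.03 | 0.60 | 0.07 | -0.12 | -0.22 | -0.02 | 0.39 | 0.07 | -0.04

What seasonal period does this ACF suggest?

The largest autocorrelation is r_5 = 0.60, with a weaker echo at lag 10 (0.39); the remaining lags stay at or below 0.07.
The dominant spike at lag 5 indicates a seasonal period of 5.

5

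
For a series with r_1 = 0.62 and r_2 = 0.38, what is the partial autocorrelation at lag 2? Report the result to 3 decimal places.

-0.007

φ_{22} = (r_2 − r_1²) / (1 − r_1²)
r_1² = (0.62)² = 0.3844
Numerator = 0.38 − 0.3844 = -0.0044; denominator = 1 − 0.3844 = 0.6156
φ_{22} = -0.0044 / 0.6156 = -0.007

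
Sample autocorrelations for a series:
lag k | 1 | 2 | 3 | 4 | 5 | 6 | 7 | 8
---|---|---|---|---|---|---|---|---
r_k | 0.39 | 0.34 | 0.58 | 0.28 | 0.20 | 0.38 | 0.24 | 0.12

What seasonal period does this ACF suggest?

3

The largest autocorrelation is r_3 = 0.58; the remaining lags stay at or below 0.39. The elevated value at lag 1 (0.39), dropping to 0.34 at lag 2, reflects decaying short-term dependence rather than seasonality.
The dominant spike at lag 3 indicates a seasonal period of 3.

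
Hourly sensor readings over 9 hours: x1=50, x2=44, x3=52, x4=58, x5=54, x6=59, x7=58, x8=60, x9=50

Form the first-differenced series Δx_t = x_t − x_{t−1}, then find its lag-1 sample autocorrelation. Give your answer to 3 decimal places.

-0.252

First differences Δx: -6, 8, 6, -4, 5, -1, 2, -10
Mean of differences = 0.0000
Numerator Σ(Δx_t−Δx̄)(Δx_{t+1}−Δx̄) = -71.0000
Denominator Σ(Δx_t−Δx̄)² = 282.0000
r_1(Δx) = -71.0000 / 282.0000 = -0.252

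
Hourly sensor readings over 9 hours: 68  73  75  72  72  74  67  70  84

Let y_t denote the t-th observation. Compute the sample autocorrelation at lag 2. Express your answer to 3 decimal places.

Mean ȳ = (68 + 73 + 75 + 72 + 72 + 74 + 67 + 70 + 84)/9 = 72.7778
Σ(y_t−ȳ)(y_{t+2}−ȳ) = (-10.6173) + (-0.1728) + (-1.7284) + (-0.9506) + (4.4938) + (-3.3951) + (-64.8395) = -77.2099
Denominator Σ(y_t−ȳ)² = 197.5556
r_2 = -77.2099 / 197.5556 = -0.391

-0.391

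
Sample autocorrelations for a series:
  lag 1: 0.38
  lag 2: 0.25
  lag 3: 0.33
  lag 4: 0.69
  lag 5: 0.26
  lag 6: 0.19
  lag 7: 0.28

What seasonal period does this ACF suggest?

4

The largest autocorrelation is r_4 = 0.69; the remaining lags stay at or below 0.38. The elevated value at lag 1 (0.38), dropping to 0.25 at lag 2, reflects decaying short-term dependence rather than seasonality.
The dominant spike at lag 4 indicates a seasonal period of 4.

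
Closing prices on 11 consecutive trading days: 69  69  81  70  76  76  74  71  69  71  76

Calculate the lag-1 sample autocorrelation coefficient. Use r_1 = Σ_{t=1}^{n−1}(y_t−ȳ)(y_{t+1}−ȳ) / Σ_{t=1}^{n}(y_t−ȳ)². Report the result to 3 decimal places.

Mean ȳ = (69 + 69 + 81 + 70 + 76 + 76 + 74 + 71 + 69 + 71 + 76)/11 = 72.9091
Numerator Σ_{t=1}^{10}(y_t−ȳ)(y_{t+1}−ȳ) = -29.0083
Denominator Σ(y_t−ȳ)² = 156.9091
r_1 = -29.0083 / 156.9091 = -0.185

-0.185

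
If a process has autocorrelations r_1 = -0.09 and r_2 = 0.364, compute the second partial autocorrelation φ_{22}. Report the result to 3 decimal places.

φ_{22} = (r_2 − r_1²) / (1 − r_1²)
r_1² = (-0.09)² = 0.0081
Numerator = 0.364 − 0.0081 = 0.3559; denominator = 1 − 0.0081 = 0.9919
φ_{22} = 0.3559 / 0.9919 = 0.359

0.359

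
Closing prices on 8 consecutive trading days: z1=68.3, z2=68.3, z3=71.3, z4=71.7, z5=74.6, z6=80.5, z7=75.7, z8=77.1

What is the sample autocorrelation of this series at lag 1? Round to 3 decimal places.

0.550

Mean z̄ = (68.3 + 68.3 + 71.3 + 71.7 + 74.6 + 80.5 + 75.7 + 77.1)/8 = 73.4375
Numerator Σ_{t=1}^{7}(z_t−z̄)(z_{t+1}−z̄) = 71.5448
Denominator Σ(z_t−z̄)² = 130.1388
r_1 = 71.5448 / 130.1388 = 0.550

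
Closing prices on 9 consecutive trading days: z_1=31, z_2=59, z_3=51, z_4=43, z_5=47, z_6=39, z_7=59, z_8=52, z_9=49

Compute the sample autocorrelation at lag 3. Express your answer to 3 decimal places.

-0.037

Mean z̄ = (31 + 59 + 51 + 43 + 47 + 39 + 59 + 52 + 49)/9 = 47.7778
Σ(z_t−z̄)(z_{t+3}−z̄) = (80.1605) + (-8.7284) + (-28.2840) + (-53.6173) + (-3.2840) + (-10.7284) = -24.4815
Denominator Σ(z_t−z̄)² = 663.5556
r_3 = -24.4815 / 663.5556 = -0.037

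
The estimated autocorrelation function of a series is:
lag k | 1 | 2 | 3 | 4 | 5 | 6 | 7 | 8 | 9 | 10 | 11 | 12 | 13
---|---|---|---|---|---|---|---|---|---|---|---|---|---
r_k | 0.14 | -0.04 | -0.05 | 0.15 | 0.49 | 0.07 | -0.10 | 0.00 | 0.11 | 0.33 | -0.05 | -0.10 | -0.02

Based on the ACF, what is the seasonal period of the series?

The largest autocorrelation is r_5 = 0.49, with a weaker echo at lag 10 (0.33); the remaining lags stay at or below 0.15.
The dominant spike at lag 5 indicates a seasonal period of 5.

5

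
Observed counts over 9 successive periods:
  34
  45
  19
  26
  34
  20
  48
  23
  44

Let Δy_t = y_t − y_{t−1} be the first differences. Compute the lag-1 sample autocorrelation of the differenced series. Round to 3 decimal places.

-0.719

First differences Δy: 11, -26, 7, 8, -14, 28, -25, 21
Mean of differences = 1.2500
Numerator Σ(Δy_t−Δȳ)(Δy_{t+1}−Δȳ) = -2115.0625
Denominator Σ(Δy_t−Δȳ)² = 2943.5000
r_1(Δy) = -2115.0625 / 2943.5000 = -0.719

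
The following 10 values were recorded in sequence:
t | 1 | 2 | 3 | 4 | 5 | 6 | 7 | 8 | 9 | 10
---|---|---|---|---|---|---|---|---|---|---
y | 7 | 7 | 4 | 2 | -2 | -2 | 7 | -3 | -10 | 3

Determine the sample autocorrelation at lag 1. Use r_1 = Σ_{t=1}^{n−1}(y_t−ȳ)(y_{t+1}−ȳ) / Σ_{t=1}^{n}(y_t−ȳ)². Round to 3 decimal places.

Mean ȳ = (7 + 7 + 4 + 2 − 2 − 2 + 7 − 3 − 10 + 3)/10 = 1.3000
Numerator Σ_{t=1}^{9}(y_t−ȳ)(y_{t+1}−ȳ) = 44.4100
Denominator Σ(y_t−ȳ)² = 276.1000
r_1 = 44.4100 / 276.1000 = 0.161

0.161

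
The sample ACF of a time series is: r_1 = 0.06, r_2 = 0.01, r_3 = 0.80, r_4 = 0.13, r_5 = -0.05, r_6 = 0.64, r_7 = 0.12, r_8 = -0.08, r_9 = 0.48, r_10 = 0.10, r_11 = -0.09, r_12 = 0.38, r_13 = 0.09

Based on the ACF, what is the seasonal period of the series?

The largest autocorrelation is r_3 = 0.80, with weaker echoes at lags 6 (0.64), 9 (0.48) and 12 (0.38); the remaining lags stay at or below 0.13.
The dominant spike at lag 3 indicates a seasonal period of 3.

3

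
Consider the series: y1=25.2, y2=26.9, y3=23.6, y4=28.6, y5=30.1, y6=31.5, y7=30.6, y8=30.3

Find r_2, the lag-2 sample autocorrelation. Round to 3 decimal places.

Mean ȳ = (25.2 + 26.9 + 23.6 + 28.6 + 30.1 + 31.5 + 30.6 + 30.3)/8 = 28.3500
Deviations from mean: -3.1500, -1.4500, -4.7500, 0.2500, 1.7500, 3.1500, 2.2500, 1.9500
Σ(y_t−ȳ)(y_{t+2}−ȳ) = (14.9625) + (-0.3625) + (-8.3125) + (0.7875) + (3.9375) + (6.1425) = 17.1550
Denominator Σ(y_t−ȳ)² = 56.5000
r_2 = 17.1550 / 56.5000 = 0.304

0.304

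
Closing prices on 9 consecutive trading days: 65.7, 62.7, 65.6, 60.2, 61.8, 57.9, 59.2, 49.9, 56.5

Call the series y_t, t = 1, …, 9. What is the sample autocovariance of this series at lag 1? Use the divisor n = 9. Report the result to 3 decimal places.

8.130

Mean ȳ = (65.7 + 62.7 + 65.6 + 60.2 + 61.8 + 57.9 + 59.2 + 49.9 + 56.5)/9 = 59.9444
Σ_{t=1}^{8}(y_t−ȳ)(y_{t+1}−ȳ) = 73.1669
γ_1 = 73.1669 / 9 = 8.130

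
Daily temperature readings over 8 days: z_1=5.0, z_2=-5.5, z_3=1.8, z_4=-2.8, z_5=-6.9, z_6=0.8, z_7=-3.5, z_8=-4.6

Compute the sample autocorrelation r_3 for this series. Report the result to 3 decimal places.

Mean z̄ = (5.0 − 5.5 + 1.8 − 2.8 − 6.9 + 0.8 − 3.5 − 4.6)/8 = -1.9625
Deviations from mean: 6.9625, -3.5375, 3.7625, -0.8375, -4.9375, 2.7625, -1.5375, -2.6375
Numerator Σ_{t=1}^{5}(z_t−z̄)(z_{t+3}−z̄) = 36.3395
Denominator Σ(z_t−z̄)² = 117.1788
r_3 = 36.3395 / 117.1788 = 0.310

0.310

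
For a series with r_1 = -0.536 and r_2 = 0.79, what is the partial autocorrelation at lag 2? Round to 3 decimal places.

φ_{22} = (r_2 − r_1²) / (1 − r_1²)
r_1² = (-0.536)² = 0.287296
Numerator = 0.79 − 0.2873 = 0.5027; denominator = 1 − 0.2873 = 0.7127
φ_{22} = 0.5027 / 0.7127 = 0.705

0.705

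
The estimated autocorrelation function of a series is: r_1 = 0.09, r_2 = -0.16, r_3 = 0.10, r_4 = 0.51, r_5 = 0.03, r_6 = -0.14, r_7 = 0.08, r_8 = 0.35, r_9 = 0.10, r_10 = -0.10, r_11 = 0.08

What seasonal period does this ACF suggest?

4

The largest autocorrelation is r_4 = 0.51, with a weaker echo at lag 8 (0.35); the remaining lags stay at or below 0.10.
The dominant spike at lag 4 indicates a seasonal period of 4.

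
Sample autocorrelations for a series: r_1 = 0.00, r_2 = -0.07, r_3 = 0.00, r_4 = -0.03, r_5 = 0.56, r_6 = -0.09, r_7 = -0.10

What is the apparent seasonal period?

5

The largest autocorrelation is r_5 = 0.56; the remaining lags stay at or below 0.00.
The dominant spike at lag 5 indicates a seasonal period of 5.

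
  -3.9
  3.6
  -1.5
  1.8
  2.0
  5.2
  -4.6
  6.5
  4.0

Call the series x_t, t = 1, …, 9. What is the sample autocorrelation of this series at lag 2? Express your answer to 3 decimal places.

Mean x̄ = (-3.9 + 3.6 − 1.5 + 1.8 + 2.0 + 5.2 − 4.6 + 6.5 + 4.0)/9 = 1.4556
Numerator Σ_{t=1}^{7}(x_t−x̄)(x_{t+2}−x̄) = 16.4316
Denominator Σ(x_t−x̄)² = 125.0422
r_2 = 16.4316 / 125.0422 = 0.131

0.131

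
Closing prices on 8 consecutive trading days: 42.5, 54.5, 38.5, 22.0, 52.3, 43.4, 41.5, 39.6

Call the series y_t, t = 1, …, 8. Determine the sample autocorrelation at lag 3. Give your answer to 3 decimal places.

Mean ȳ = (42.5 + 54.5 + 38.5 + 22.0 + 52.3 + 43.4 + 41.5 + 39.6)/8 = 41.7875
Numerator Σ_{t=1}^{5}(y_t−ȳ)(y_{t+3}−ȳ) = 96.9333
Denominator Σ(y_t−ȳ)² = 682.4488
r_3 = 96.9333 / 682.4488 = 0.142

0.142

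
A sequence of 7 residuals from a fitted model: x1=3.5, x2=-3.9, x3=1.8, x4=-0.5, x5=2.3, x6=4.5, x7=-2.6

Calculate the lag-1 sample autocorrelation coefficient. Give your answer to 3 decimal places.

Mean x̄ = (3.5 − 3.9 + 1.8 − 0.5 + 2.3 + 4.5 − 2.6)/7 = 0.7286
Deviations from mean: 2.7714, -4.6286, 1.0714, -1.2286, 1.5714, 3.7714, -3.3286
Numerator Σ_{t=1}^{6}(x_t−x̄)(x_{t+1}−x̄) = -27.6608
Denominator Σ(x_t−x̄)² = 59.5343
r_1 = -27.6608 / 59.5343 = -0.465

-0.465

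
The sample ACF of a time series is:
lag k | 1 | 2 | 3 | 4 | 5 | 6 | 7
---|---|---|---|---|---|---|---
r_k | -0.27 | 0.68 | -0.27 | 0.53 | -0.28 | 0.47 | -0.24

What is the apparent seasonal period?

2

The largest autocorrelation is r_2 = 0.68, with weaker echoes at lags 4 (0.53) and 6 (0.47); the remaining lags stay at or below -0.24.
The dominant spike at lag 2 indicates a seasonal period of 2.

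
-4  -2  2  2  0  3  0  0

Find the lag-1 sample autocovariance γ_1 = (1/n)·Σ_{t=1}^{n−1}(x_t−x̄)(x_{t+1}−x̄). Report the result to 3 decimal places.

Mean x̄ = (-4 − 2 + 2 + 2 + 0 + 3 + 0 + 0)/8 = 0.1250
Deviations: -4.1250, -2.1250, 1.8750, 1.8750, -0.1250, 2.8750, -0.1250, -0.1250
Σ_{t=1}^{7}(x_t−x̄)(x_{t+1}−x̄) = 7.3594
γ_1 = 7.3594 / 8 = 0.920

0.920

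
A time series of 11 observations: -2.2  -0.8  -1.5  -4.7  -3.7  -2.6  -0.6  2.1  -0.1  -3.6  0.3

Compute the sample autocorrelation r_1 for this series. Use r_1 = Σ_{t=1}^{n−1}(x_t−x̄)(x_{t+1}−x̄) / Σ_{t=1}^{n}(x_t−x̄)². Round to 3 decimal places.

Mean x̄ = (-2.2 − 0.8 − 1.5 − 4.7 − 3.7 − 2.6 − 0.6 + 2.1 − 0.1 − 3.6 + 0.3)/11 = -1.5818
Numerator Σ_{t=1}^{10}(x_t−x̄)(x_{t+1}−x̄) = 9.3697
Denominator Σ(x_t−x̄)² = 40.5764
r_1 = 9.3697 / 40.5764 = 0.231

0.231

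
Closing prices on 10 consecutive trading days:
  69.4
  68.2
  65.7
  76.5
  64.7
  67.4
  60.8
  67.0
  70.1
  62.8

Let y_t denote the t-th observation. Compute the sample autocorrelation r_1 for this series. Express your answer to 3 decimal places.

-0.298

Mean ȳ = (69.4 + 68.2 + 65.7 + 76.5 + 64.7 + 67.4 + 60.8 + 67.0 + 70.1 + 62.8)/10 = 67.2600
Numerator Σ_{t=1}^{9}(y_t−ȳ)(y_{t+1}−ȳ) = -50.5116
Denominator Σ(y_t−ȳ)² = 169.6040
r_1 = -50.5116 / 169.6040 = -0.298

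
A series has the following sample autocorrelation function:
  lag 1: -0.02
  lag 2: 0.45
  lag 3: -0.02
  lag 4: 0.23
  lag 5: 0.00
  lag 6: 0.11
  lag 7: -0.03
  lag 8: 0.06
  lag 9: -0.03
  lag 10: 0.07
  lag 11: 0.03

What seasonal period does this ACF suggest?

The largest autocorrelation is r_2 = 0.45, with a weaker echo at lag 4 (0.23); the remaining lags stay at or below 0.11.
The dominant spike at lag 2 indicates a seasonal period of 2.

2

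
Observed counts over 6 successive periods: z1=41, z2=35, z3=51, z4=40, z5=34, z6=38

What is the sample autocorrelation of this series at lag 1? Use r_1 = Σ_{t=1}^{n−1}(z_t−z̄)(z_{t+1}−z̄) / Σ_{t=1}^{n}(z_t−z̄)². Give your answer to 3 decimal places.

-0.257

Mean z̄ = (41 + 35 + 51 + 40 + 34 + 38)/6 = 39.8333
Σ(z_t−z̄)(z_{t+1}−z̄) = (-5.6389) + (-53.9722) + (1.8611) + (-0.9722) + (10.6944) = -48.0278
Denominator Σ(z_t−z̄)² = 186.8333
r_1 = -48.0278 / 186.8333 = -0.257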